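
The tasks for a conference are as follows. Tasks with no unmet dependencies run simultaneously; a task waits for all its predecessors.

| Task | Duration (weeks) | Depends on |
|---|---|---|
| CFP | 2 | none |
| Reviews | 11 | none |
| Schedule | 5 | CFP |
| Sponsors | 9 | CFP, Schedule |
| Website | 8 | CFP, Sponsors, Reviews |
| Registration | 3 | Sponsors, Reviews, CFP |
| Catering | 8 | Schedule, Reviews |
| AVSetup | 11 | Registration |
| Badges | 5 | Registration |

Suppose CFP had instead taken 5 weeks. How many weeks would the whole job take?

Baseline: CFP→Schedule→Sponsors→Registration→AVSetup = 2+5+9+3+11 = 30 → 30 weeks.
Since CFP is critical, the +3 change carries straight to that chain (now 33 weeks).
The critical path is still CFP→Schedule→Sponsors→Registration→AVSetup; finish is now 33 weeks.

33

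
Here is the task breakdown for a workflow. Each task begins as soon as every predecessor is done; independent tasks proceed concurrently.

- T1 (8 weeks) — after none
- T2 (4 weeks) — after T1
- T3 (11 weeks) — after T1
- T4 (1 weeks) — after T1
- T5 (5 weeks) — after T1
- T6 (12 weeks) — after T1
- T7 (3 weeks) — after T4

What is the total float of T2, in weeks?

The longest chain is T1→T6 = 8+12 = 20; overall finish 20 weeks.
T2 finishes as early as 12 and must finish by 20.
Slack of T2 = 16 − 8 = 8 weeks.

8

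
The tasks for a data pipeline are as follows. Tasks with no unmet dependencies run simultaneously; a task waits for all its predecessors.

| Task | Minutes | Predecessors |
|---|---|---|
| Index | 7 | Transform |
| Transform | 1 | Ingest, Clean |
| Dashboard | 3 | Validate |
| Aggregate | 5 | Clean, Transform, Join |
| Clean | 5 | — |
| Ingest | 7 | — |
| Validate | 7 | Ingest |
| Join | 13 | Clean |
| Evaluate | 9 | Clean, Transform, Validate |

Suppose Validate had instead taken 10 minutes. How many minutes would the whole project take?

26

Actual critical path: Ingest→Validate→Evaluate = 7+7+9 = 23 ⇒ 23 minutes.
Validate is on the critical path; changing it to 10 makes that path 26 minutes.
No other chain overtakes it, so the finish is 26 minutes.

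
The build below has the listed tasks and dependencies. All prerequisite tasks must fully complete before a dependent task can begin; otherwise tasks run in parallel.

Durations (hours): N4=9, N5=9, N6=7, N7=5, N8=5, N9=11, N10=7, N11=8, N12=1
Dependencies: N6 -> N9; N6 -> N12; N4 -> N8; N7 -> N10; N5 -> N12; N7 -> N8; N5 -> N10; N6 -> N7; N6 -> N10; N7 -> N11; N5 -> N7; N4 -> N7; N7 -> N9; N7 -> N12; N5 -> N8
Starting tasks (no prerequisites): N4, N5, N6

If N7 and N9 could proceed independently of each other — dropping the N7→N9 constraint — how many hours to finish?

With the dependency in place, N4→N7→N9 = 9+5+11 = 25 sets the finish at 25 hours.
Without N7→N9, N9's earliest start moves from 14 to 7.
New critical path: N4→N7→N11 = 9+5+8 = 22 ⇒ 22 hours.

22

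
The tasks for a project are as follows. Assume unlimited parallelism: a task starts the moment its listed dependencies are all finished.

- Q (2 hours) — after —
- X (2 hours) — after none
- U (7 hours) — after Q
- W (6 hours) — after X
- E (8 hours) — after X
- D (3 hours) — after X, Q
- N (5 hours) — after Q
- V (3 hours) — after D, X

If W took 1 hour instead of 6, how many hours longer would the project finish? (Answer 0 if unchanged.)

Critical path before the change: X→E = 2+8 = 10 giving 10 hours.
The longest path through W is only 8 hours, so W has float 2.
That remains the longest chain; total 10 hours.
Change in finish: 10 − 10 = +0 hours.

0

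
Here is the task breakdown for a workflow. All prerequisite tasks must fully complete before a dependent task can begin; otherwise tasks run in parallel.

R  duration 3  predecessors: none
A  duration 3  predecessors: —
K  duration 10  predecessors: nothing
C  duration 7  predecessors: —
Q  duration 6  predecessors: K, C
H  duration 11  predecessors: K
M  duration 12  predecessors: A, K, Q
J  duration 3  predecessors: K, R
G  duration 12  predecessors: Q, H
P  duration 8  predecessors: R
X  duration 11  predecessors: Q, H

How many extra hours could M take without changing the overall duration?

5

The longest chain is K→H→G = 10+11+12 = 33; overall finish 33 hours.
M finishes as early as 28 and must finish by 33.
Slack of M = 21 − 16 = 5 hours.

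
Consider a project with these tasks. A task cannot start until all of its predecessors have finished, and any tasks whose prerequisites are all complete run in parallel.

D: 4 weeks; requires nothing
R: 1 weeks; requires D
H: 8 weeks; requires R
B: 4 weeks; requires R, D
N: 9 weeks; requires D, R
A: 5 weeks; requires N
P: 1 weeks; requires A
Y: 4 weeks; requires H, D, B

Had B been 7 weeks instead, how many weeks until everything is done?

20

As given, the longest chain is D→R→N→A→P = 4+1+9+5+1 = 20, so the finish is 20 weeks.
B has 7 weeks of float (longest path through it is 13).
That remains the longest chain; total 20 weeks.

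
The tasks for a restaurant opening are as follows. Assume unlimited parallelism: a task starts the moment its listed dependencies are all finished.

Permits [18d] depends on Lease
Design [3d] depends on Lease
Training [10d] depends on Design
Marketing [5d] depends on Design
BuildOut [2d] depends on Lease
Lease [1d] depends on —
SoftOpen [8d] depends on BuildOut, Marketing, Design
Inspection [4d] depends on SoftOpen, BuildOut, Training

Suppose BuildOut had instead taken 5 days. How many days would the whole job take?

21

As given, the longest chain is Lease→Design→Marketing→SoftOpen→Inspection = 1+3+5+8+4 = 21, so the finish is 21 days.
BuildOut is off the critical path — its longest chain is 15 days, giving 6 of slack.
No other chain overtakes it, so the finish is 21 days.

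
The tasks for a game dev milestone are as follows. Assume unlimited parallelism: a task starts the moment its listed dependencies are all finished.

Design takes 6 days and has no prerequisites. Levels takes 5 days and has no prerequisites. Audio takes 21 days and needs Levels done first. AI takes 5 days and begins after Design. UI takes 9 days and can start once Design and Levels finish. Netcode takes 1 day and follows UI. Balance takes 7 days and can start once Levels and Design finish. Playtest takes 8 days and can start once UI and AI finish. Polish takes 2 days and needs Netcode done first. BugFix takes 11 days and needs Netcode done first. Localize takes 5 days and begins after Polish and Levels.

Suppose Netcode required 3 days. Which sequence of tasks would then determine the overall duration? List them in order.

Design, UI, Netcode, BugFix

Actual critical path: Design→UI→Netcode→BugFix = 6+9+1+11 = 27 ⇒ 27 days.
Since Netcode is critical, the +2 change carries straight to that chain (now 29 days).
The critical path is still Design→UI→Netcode→BugFix; finish is now 29 days.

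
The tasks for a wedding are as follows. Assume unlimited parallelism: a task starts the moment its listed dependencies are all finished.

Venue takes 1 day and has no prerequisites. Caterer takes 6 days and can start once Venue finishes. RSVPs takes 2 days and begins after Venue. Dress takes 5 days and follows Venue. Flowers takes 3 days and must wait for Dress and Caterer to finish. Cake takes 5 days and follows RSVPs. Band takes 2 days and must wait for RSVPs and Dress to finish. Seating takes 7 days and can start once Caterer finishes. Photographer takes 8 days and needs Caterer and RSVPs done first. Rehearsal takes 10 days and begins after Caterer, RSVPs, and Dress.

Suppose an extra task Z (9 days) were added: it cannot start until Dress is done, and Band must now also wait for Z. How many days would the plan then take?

17

Originally the plan takes 17 days.
With Z inserted, Band now waits for max(RSVPs, Dress, Z).
New critical path: Venue→Caterer→Rehearsal = 1+6+10 = 17 ⇒ 17 days.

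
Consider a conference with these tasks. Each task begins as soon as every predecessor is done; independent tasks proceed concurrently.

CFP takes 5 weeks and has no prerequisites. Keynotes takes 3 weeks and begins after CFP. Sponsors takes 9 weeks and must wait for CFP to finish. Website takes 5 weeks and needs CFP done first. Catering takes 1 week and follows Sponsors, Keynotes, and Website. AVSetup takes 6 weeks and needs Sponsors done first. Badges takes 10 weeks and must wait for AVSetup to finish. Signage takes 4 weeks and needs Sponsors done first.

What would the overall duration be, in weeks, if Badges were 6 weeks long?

As given, the longest chain is CFP→Sponsors→AVSetup→Badges = 5+9+6+10 = 30, so the finish is 30 weeks.
Since Badges is critical, the -4 change carries straight to that chain (now 26 weeks).
That remains the longest chain; total 26 weeks.

26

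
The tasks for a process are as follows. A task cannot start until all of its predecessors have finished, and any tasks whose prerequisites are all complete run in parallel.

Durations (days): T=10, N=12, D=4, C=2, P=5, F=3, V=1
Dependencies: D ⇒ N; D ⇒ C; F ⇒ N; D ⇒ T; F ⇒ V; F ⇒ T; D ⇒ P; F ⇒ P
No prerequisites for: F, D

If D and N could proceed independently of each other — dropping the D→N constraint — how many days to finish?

15

With the dependency in place, D→N = 4+12 = 16 sets the finish at 16 days.
Without D→N, N's earliest start moves from 4 to 3.
After: F→N = 3+12 = 15 → 15 days.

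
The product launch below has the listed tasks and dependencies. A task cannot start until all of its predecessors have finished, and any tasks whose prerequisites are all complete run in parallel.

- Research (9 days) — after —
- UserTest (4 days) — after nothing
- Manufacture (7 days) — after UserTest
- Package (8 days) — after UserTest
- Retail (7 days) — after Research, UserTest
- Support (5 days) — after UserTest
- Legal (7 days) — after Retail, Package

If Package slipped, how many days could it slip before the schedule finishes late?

4

The longest chain is Research→Retail→Legal = 9+7+7 = 23; overall finish 23 days.
Package finishes as early as 12 and must finish by 16.
So Package can slip 16 − 12 = 4 days.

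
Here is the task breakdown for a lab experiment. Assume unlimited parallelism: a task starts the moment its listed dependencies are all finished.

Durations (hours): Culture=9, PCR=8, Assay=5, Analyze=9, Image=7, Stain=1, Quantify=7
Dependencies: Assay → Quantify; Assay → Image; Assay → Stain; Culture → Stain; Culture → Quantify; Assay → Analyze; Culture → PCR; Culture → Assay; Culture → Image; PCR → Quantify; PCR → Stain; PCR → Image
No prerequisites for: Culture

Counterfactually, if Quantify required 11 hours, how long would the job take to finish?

Actual critical path: Culture→PCR→Quantify = 9+8+7 = 24 ⇒ 24 hours.
Quantify is on the critical path; changing it to 11 makes that path 28 hours.
No other chain overtakes it, so the finish is 28 hours.

28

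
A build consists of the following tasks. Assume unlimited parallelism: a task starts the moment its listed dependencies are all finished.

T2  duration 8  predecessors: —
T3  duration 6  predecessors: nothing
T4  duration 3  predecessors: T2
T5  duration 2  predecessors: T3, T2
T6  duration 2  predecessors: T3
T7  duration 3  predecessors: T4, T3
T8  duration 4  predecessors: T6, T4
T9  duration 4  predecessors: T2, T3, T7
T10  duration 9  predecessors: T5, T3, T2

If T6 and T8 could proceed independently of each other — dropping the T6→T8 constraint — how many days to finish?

With the dependency in place, T2→T5→T10 = 8+2+9 = 19 sets the finish at 19 days.
Dropping T6→T8 doesn't change T8's earliest start (11); another predecessor still binds.
After: T2→T5→T10 = 8+2+9 = 19 → 19 days.

19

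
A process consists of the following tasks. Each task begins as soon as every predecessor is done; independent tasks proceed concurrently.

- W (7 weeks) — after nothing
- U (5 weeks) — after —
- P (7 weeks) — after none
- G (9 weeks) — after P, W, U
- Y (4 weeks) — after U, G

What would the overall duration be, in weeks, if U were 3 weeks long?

20

Baseline: W→G→Y = 7+9+4 = 20 → 20 weeks.
The longest path through U is only 18 weeks, so U has float 2.
That remains the longest chain; total 20 weeks.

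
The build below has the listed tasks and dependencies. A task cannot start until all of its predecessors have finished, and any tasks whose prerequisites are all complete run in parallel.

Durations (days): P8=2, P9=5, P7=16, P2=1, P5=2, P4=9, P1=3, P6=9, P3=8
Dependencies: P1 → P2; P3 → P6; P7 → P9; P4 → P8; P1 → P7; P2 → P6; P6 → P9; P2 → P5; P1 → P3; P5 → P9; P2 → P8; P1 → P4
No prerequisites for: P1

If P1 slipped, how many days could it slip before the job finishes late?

0

The longest chain is P1→P3→P6→P9 = 3+8+9+5 = 25; overall finish 25 days.
P1 finishes as early as 3 and must finish by 3.
Float = 25 − 25 = 0.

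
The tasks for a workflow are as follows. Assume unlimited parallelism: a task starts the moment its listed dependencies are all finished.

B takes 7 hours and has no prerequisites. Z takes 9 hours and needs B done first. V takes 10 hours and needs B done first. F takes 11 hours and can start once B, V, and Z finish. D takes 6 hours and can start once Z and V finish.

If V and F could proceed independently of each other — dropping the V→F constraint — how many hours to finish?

With the dependency in place, B→V→F = 7+10+11 = 28 sets the finish at 28 hours.
Without V→F, F's earliest start moves from 17 to 16.
After: B→Z→F = 7+9+11 = 27 → 27 hours.

27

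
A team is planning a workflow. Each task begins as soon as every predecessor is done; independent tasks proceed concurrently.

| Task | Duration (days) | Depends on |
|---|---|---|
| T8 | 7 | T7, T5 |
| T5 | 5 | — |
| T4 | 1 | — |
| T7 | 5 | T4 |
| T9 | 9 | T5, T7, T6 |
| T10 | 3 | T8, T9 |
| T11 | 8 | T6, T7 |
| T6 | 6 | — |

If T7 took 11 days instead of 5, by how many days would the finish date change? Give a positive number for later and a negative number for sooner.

6

Actual critical path: T4→T7→T9→T10 = 1+5+9+3 = 18 ⇒ 18 days.
Since T7 is critical, the +6 change carries straight to that chain (now 24 days).
No other chain overtakes it, so the finish is 24 days.
Change in finish: 24 − 18 = +6 days.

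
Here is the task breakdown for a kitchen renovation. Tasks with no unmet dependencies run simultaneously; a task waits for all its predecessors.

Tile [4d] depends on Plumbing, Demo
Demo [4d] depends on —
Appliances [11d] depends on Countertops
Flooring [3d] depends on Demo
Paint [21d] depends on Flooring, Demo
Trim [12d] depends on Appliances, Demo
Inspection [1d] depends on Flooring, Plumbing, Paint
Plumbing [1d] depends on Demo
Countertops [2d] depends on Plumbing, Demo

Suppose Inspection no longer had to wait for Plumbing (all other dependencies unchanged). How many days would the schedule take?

30

With the dependency in place, Demo→Plumbing→Countertops→Appliances→Trim = 4+1+2+11+12 = 30 sets the finish at 30 days.
Dropping Plumbing→Inspection doesn't change Inspection's earliest start (28); another predecessor still binds.
New critical path: Demo→Plumbing→Countertops→Appliances→Trim = 4+1+2+11+12 = 30 ⇒ 30 days.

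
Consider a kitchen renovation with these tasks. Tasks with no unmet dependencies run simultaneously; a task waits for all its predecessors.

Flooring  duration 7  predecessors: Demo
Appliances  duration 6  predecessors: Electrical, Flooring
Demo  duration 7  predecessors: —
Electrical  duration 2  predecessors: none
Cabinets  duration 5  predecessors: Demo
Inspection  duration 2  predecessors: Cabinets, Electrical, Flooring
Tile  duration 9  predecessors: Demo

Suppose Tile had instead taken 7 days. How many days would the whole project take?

20

Critical path before the change: Demo→Flooring→Appliances = 7+7+6 = 20 giving 20 days.
Tile is off the critical path — its longest chain is 16 days, giving 4 of slack.
The critical path is still Demo→Flooring→Appliances; finish is now 20 days.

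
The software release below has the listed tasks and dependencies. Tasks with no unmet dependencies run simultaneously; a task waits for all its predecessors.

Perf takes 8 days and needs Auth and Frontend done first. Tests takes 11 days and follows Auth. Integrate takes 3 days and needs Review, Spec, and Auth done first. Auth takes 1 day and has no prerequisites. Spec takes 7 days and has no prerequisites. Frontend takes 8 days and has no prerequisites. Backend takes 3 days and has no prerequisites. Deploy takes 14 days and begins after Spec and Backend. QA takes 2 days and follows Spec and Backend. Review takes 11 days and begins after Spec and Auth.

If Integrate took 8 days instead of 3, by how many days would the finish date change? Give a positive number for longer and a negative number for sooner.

Critical path before the change: Spec→Review→Integrate = 7+11+3 = 21 giving 21 days.
Since Integrate is critical, the +5 change carries straight to that chain (now 26 days).
No other chain overtakes it, so the finish is 26 days.
Change in finish: 26 − 21 = +5 days.

5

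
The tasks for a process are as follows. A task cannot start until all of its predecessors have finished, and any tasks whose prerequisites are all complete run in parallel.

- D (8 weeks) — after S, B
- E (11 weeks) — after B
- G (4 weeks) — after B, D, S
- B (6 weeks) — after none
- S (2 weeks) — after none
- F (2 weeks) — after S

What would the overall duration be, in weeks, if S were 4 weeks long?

The binding path is B→D→G = 6+8+4 = 18; finish at 18 weeks.
S has 4 weeks of float (longest path through it is 14).
The critical path is still B→D→G; finish is now 18 weeks.

18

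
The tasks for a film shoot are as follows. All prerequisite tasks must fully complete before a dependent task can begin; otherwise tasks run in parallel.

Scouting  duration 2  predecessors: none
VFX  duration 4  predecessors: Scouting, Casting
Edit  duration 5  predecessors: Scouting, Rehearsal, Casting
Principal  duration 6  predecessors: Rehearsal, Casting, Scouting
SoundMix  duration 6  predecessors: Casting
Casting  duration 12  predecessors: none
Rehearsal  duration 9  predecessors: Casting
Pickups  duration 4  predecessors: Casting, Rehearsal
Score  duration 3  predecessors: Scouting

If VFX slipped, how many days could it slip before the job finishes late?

11

The longest chain is Casting→Rehearsal→Principal = 12+9+6 = 27; overall finish 27 days.
The longest chain containing VFX totals 16 days.
Slack of VFX = 23 − 12 = 11 days.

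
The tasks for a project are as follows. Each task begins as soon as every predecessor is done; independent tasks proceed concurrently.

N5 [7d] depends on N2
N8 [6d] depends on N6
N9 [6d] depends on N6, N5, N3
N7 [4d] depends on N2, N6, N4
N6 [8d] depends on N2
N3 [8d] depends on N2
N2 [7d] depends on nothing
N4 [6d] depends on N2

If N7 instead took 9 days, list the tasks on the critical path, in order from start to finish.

N2, N6, N7

Baseline: N2→N3→N9 = 7+8+6 = 21 → 21 days.
The longest path through N7 is only 19 days, so N7 has float 2.
Now N2→N6→N7 = 7+8+9 = 24 is longest, so the finish becomes 24 days.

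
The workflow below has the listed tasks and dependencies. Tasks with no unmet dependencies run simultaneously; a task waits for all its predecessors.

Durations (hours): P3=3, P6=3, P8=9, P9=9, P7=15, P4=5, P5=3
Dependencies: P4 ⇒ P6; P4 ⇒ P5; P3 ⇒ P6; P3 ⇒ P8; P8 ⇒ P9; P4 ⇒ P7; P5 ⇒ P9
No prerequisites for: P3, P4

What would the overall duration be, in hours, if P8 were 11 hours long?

Actual critical path: P3→P8→P9 = 3+9+9 = 21 ⇒ 21 hours.
P8 is on the critical path; changing it to 11 makes that path 23 hours.
That remains the longest chain; total 23 hours.

23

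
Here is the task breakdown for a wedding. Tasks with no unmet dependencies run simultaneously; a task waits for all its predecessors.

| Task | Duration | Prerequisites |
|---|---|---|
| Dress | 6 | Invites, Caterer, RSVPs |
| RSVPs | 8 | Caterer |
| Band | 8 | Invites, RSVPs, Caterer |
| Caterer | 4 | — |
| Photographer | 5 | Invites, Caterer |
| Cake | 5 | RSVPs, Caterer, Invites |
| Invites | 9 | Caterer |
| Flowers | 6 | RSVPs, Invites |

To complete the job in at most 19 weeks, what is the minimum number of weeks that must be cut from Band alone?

2

Current finish: 21 weeks; target: 19.
Band is on every critical path, so each week cut from Band cuts the finish by one (this holds down to a finish of 19).
Need 21 − 19 = 2 weeks off Band → Band becomes 6 weeks, finish becomes 19.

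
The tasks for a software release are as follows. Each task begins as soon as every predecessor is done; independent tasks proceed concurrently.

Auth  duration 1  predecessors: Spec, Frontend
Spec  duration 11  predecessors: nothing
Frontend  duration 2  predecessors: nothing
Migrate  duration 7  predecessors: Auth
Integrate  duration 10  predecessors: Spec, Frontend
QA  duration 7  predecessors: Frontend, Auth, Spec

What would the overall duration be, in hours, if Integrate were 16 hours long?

The binding path is Spec→Integrate = 11+10 = 21; finish at 21 hours.
Since Integrate is critical, the +6 change carries straight to that chain (now 27 hours).
That remains the longest chain; total 27 hours.

27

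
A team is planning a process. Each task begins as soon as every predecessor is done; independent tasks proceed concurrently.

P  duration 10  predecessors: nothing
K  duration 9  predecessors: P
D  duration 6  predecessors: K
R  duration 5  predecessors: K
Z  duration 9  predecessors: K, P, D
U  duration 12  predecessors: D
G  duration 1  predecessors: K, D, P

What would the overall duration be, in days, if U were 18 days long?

The binding path is P→K→D→U = 10+9+6+12 = 37; finish at 37 days.
Since U is critical, the +6 change carries straight to that chain (now 43 days).
The critical path is still P→K→D→U; finish is now 43 days.

43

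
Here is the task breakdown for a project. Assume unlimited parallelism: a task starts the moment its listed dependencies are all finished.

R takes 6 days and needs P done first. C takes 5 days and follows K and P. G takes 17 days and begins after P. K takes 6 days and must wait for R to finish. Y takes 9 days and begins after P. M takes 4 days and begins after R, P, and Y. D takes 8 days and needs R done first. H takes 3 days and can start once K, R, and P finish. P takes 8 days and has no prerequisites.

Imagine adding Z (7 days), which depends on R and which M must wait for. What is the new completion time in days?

Originally the plan takes 25 days.
With Z inserted, M now waits for max(R, P, Y, Z).
New critical path: P→R→Z→M = 8+6+7+4 = 25 ⇒ 25 days.

25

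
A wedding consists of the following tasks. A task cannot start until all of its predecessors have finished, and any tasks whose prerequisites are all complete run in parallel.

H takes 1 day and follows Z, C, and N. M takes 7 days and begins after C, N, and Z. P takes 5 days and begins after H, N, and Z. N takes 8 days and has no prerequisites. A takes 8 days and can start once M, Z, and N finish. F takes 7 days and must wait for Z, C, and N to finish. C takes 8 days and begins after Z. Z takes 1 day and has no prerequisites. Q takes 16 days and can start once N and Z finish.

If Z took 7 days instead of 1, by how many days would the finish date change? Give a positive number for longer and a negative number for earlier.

6

The binding path is Z→C→M→A = 1+8+7+8 = 24; finish at 24 days.
Z is on the critical path; changing it to 7 makes that path 30 days.
That remains the longest chain; total 30 days.
Change in finish: 30 − 24 = +6 days.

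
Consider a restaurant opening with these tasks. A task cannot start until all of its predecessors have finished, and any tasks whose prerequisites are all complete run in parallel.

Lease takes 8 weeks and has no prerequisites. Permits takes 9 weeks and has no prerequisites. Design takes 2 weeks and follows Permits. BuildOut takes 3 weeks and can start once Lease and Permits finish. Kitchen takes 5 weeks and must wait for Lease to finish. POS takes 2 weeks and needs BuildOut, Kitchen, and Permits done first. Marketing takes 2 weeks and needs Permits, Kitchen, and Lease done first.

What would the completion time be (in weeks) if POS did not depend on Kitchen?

15

Before: longest chain Lease→Kitchen→POS = 8+5+2 = 15, finish 15.
Without Kitchen→POS, POS's earliest start moves from 13 to 12.
The longest chain is now Lease→Kitchen→Marketing = 8+5+2 = 15, so the schedule takes 15 weeks.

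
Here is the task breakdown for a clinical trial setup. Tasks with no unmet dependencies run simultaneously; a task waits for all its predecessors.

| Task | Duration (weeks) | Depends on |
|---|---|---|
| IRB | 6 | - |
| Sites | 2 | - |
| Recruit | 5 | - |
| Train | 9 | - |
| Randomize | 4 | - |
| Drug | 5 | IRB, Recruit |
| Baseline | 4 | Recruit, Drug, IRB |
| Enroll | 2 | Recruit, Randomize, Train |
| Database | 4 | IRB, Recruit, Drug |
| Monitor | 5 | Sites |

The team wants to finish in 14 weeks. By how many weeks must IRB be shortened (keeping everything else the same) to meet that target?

1

Current finish: 15 weeks; target: 14.
IRB is on every critical path, so each week cut from IRB cuts the finish by one (this holds down to a finish of 14).
Need 15 − 14 = 1 week off IRB → IRB becomes 5 weeks, finish becomes 14.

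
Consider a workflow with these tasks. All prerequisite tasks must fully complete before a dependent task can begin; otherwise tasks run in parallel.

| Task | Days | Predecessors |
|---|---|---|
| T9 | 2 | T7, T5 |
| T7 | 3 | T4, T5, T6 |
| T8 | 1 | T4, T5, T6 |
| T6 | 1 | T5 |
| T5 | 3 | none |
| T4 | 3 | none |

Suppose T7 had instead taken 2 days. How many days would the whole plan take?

8

The binding path is T5→T6→T7→T9 = 3+1+3+2 = 9; finish at 9 days.
Since T7 is critical, the -1 change carries straight to that chain (now 8 days).
That remains the longest chain; total 8 days.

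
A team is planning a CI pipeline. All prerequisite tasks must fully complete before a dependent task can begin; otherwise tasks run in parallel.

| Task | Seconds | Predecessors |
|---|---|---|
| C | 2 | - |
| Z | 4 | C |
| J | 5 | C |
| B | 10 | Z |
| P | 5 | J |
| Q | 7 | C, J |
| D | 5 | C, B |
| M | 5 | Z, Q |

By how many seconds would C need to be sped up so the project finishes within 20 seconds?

Current finish: 21 seconds; target: 20.
C is on every critical path, so each second cut from C cuts the finish by one (this holds down to a finish of 20).
Need 21 − 20 = 1 second off C → C becomes 1 second, finish becomes 20.

1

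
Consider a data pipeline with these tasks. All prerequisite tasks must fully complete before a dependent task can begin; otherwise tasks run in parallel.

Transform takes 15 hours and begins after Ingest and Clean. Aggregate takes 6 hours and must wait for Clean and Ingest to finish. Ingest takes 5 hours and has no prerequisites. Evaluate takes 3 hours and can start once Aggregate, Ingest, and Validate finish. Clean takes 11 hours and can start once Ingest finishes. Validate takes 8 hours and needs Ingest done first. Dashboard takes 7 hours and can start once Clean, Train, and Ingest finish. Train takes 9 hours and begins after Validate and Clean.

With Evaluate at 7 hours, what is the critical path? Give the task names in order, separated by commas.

The binding path is Ingest→Clean→Train→Dashboard = 5+11+9+7 = 32; finish at 32 hours.
The longest path through Evaluate is only 25 hours, so Evaluate has float 7.
No other chain overtakes it, so the finish is 32 hours.

Ingest, Clean, Train, Dashboard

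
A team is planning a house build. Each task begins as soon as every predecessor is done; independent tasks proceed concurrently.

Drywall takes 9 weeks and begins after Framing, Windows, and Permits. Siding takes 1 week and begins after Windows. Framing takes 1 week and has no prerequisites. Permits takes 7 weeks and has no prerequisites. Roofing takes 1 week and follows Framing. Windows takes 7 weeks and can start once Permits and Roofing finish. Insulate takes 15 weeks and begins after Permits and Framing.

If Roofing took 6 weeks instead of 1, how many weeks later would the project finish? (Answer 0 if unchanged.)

Baseline: Permits→Windows→Drywall = 7+7+9 = 23 → 23 weeks.
Roofing is off the critical path — its longest chain is 18 weeks, giving 5 of slack.
The critical path is still Permits→Windows→Drywall; finish is now 23 weeks.
Change in finish: 23 − 23 = +0 weeks.

0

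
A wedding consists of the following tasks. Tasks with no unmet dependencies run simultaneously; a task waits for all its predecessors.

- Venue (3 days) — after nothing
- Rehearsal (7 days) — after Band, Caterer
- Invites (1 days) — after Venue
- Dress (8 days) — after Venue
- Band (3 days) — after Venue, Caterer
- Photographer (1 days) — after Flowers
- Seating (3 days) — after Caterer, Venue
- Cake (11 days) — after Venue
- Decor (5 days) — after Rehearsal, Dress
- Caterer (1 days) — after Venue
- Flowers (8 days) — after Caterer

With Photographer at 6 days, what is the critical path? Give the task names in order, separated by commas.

Venue, Caterer, Band, Rehearsal, Decor

As given, the longest chain is Venue→Caterer→Band→Rehearsal→Decor = 3+1+3+7+5 = 19, so the finish is 19 days.
Photographer has 6 days of float (longest path through it is 13).
No other chain overtakes it, so the finish is 19 days.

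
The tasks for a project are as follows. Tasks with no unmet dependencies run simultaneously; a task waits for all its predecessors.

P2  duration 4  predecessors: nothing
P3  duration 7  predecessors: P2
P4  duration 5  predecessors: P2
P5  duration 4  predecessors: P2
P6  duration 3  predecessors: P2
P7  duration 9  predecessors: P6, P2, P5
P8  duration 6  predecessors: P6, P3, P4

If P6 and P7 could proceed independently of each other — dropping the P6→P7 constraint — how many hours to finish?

17

Original critical path: P2→P3→P8 = 4+7+6 = 17 ⇒ 17 hours.
Dropping P6→P7 doesn't change P7's earliest start (8); another predecessor still binds.
New critical path: P2→P3→P8 = 4+7+6 = 17 ⇒ 17 hours.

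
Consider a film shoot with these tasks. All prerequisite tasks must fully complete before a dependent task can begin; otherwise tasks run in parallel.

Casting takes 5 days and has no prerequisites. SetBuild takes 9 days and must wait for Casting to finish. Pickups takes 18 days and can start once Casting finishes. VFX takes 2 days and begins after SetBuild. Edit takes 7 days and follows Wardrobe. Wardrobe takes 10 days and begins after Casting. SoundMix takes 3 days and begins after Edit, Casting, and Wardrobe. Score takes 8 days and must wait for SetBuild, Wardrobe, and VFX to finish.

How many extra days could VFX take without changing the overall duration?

1

Casting→Wardrobe→Edit→SoundMix = 5+10+7+3 = 25 sets the makespan at 25 days.
Longest path through VFX: 24 days (earliest finish 16, latest finish 17).
Slack of VFX = 15 − 14 = 1 day.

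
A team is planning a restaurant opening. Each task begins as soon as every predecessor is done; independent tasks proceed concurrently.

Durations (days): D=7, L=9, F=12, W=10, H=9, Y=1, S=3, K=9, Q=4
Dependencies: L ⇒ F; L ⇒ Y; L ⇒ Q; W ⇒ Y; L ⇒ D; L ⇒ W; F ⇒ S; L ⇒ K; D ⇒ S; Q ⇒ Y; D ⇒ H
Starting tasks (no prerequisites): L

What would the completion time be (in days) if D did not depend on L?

Original critical path: L→D→H = 9+7+9 = 25 ⇒ 25 days.
Without L→D, D's earliest start moves from 9 to 0.
After: L→F→S = 9+12+3 = 24 → 24 days.

24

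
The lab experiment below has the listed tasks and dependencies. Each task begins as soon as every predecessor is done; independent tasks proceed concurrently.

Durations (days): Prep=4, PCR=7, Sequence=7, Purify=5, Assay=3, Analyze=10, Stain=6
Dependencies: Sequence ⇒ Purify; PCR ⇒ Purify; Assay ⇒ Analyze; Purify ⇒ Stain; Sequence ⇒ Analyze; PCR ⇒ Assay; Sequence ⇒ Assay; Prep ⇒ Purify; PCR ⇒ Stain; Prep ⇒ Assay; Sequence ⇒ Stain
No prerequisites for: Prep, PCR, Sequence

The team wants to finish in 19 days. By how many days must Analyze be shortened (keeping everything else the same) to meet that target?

1

Current finish: 20 days; target: 19.
Analyze is on every critical path, so each day cut from Analyze cuts the finish by one (this holds down to a finish of 18).
Need 20 − 19 = 1 day off Analyze → Analyze becomes 9 days, finish becomes 19.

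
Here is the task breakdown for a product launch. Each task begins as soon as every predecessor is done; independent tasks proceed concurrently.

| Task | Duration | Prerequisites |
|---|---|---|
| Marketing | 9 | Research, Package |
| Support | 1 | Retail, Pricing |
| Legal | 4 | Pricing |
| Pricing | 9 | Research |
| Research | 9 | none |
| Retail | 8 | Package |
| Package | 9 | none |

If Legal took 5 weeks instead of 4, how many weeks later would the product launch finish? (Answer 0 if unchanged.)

1

Baseline: Research→Pricing→Legal = 9+9+4 = 22 → 22 weeks.
Legal is on the critical path; changing it to 5 makes that path 23 weeks.
No other chain overtakes it, so the finish is 23 weeks.
Change in finish: 23 − 22 = +1 weeks.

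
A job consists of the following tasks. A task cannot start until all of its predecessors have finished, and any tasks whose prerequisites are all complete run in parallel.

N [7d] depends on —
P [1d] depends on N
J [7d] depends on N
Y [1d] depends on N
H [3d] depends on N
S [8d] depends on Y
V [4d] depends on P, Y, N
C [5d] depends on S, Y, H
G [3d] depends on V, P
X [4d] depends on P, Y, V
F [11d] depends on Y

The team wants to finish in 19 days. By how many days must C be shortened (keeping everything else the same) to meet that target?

Current finish: 21 days; target: 19.
C is on every critical path, so each day cut from C cuts the finish by one (this holds down to a finish of 19).
Need 21 − 19 = 2 days off C → C becomes 3 days, finish becomes 19.

2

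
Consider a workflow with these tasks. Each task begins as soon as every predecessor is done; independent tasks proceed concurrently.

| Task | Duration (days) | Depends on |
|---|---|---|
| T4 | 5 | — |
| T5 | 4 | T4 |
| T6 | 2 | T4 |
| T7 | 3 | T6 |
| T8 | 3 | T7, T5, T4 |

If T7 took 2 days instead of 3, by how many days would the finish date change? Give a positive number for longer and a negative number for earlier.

-1

As given, the longest chain is T4→T6→T7→T8 = 5+2+3+3 = 13, so the finish is 13 days.
Since T7 is critical, the -1 change carries straight to that chain (now 12 days).
Now T4→T5→T8 = 5+4+3 = 12 is longest, so the finish becomes 12 days.
Change in finish: 12 − 13 = -1 days.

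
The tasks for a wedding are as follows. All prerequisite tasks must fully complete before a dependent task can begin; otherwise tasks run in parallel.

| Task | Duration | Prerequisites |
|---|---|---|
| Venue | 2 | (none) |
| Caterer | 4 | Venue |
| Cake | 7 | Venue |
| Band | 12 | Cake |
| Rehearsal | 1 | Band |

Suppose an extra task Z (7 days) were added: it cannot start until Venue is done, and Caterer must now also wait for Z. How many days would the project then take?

22

Originally the project takes 22 days.
With Z inserted, Caterer now waits for max(Venue, Z).
New critical path: Venue→Cake→Band→Rehearsal = 2+7+12+1 = 22 ⇒ 22 days.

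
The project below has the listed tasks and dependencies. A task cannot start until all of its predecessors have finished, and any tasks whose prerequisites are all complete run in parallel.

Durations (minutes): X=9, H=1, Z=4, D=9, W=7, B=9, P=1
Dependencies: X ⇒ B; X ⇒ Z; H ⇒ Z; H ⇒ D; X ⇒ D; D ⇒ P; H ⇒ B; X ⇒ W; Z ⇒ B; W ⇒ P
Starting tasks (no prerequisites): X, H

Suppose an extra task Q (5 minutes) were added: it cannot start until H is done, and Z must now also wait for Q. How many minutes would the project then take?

Originally the project takes 22 minutes.
With Q inserted, Z now waits for max(X, H, Q).
New critical path: X→Z→B = 9+4+9 = 22 ⇒ 22 minutes.

22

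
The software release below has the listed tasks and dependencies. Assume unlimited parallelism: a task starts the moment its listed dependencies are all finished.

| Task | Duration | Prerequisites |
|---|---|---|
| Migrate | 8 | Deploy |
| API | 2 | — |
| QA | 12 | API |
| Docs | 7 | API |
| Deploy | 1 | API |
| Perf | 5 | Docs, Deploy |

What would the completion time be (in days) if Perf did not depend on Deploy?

14

Before: longest chain API→Docs→Perf = 2+7+5 = 14, finish 14.
Dropping Deploy→Perf doesn't change Perf's earliest start (9); another predecessor still binds.
The longest chain is now API→Docs→Perf = 2+7+5 = 14, so the job takes 14 days.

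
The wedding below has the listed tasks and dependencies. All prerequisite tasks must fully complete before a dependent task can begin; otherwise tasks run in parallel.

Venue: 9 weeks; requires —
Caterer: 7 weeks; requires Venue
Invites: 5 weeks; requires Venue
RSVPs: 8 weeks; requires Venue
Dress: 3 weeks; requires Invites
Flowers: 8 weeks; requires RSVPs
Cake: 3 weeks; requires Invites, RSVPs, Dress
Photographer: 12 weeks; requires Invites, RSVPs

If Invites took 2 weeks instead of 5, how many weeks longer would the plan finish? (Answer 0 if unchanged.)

The binding path is Venue→RSVPs→Photographer = 9+8+12 = 29; finish at 29 weeks.
Invites is off the critical path — its longest chain is 26 weeks, giving 3 of slack.
No other chain overtakes it, so the finish is 29 weeks.
Change in finish: 29 − 29 = +0 weeks.

0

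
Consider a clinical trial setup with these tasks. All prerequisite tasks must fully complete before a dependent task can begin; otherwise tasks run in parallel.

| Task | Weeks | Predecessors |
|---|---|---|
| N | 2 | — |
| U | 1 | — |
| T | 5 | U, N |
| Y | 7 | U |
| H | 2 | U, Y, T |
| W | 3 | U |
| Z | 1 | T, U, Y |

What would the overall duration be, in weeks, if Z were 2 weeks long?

The binding path is U→Y→H = 1+7+2 = 10; finish at 10 weeks.
The longest path through Z is only 9 weeks, so Z has float 1.
That remains the longest chain; total 10 weeks.

10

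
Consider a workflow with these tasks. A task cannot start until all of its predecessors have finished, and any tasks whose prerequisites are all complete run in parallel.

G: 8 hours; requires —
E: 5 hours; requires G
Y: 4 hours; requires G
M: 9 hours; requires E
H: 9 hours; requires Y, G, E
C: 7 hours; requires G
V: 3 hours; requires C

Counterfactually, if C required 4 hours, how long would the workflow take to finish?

Baseline: G→E→M = 8+5+9 = 22 → 22 hours.
C has 4 hours of float (longest path through it is 18).
No other chain overtakes it, so the finish is 22 hours.

22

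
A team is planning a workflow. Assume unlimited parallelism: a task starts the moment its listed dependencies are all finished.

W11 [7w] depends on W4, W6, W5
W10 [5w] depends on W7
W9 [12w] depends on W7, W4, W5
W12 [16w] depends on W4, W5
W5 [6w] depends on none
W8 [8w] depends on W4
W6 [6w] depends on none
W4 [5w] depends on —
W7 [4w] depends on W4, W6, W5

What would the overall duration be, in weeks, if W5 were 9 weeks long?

Critical path before the change: W5→W7→W9 = 6+4+12 = 22 giving 22 weeks.
Since W5 is critical, the +3 change carries straight to that chain (now 25 weeks).
No other chain overtakes it, so the finish is 25 weeks.

25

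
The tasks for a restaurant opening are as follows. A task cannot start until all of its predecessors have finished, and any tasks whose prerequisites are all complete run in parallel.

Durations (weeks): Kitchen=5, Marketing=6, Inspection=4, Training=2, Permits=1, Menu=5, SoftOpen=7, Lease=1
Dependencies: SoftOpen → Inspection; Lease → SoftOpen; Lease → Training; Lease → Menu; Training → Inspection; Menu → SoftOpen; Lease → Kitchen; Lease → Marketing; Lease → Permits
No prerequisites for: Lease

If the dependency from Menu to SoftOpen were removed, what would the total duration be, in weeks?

12

Original critical path: Lease→Menu→SoftOpen→Inspection = 1+5+7+4 = 17 ⇒ 17 weeks.
Without Menu→SoftOpen, SoftOpen's earliest start moves from 6 to 1.
After: Lease→SoftOpen→Inspection = 1+7+4 = 12 → 12 weeks.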